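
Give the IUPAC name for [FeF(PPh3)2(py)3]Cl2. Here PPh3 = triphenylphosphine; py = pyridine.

The 2 chloride counter-ions carry a total charge of -2, so each complex ion is 2+.
Ligand charges: 2×triphenylphosphine (neutral), 3×pyridine (neutral), 1×fluoro (-1 each); total -1. So Fe + (-1) = 2+, giving Fe = +3.
Ligands are named alphabetically: fluoro before pyridine before triphenylphosphine.

fluorotris(pyridine)bis(triphenylphosphine)iron(III) chloride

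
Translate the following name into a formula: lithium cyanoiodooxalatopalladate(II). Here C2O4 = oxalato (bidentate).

Li2[Pd(C2O4)(CN)I]

Ligands: 1 oxalato (C2O4, -2), 1 iodo (I, -1), 1 cyano (CN, -1). Ligand charge sum = -4.
With Pd in oxidation state +2, the complex ion is [Pd...]^2−.
Charge balance with lithium (+1) requires 1 complex ion per 2 lithium.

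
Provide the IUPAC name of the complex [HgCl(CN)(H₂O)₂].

There is no counter-ion, so the complex is neutral overall.
Ligand charges: 1×chloro (-1 each), 1×cyano (-1 each), 2×aqua (neutral); total -2. So Hg + (-2) = 0, giving Hg = +2.
Ligands are named alphabetically: aqua before chloro before cyano.

diaquachlorocyanomercury(II)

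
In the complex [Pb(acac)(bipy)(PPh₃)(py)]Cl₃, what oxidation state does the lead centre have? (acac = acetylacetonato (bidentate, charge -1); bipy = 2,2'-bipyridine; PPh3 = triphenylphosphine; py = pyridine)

3 chloride outside the brackets (-1 each) → the complex ion is 3+.
Ligand charges: 1×acac = -1; 1×bipy neutral; 1×PPh3 neutral; 1×py neutral; sum -1.
Pb + (-1) = 3+ ⇒ Pb is +4.

+4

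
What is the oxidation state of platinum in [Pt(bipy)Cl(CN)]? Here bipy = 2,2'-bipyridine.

+2

No counter-ion: the bracketed complex is neutral.
Ligand charges: 1×Cl = -1; 1×bipy neutral; 1×CN = -1; sum -2.
Pt + (-2) = 0 ⇒ Pt is +2.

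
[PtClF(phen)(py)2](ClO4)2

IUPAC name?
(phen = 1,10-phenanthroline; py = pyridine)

The 2 perchlorate counter-ions carry a total charge of -2, so each complex ion is 2+.
Ligand charges: 1×chloro (-1 each), 1×fluoro (-1 each), 1×1,10-phenanthroline (neutral), 2×pyridine (neutral); total -2. So Pt + (-2) = 2+, giving Pt = +4.
Ligands are named alphabetically: chloro before fluoro before phenanthroline before pyridine.

chlorofluoro(1,10-phenanthroline)bis(pyridine)platinum(IV) perchlorate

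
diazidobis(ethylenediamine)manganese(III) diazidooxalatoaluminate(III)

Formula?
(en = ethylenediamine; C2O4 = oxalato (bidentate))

[Mn(en)2(N3)2][Al(C2O4)(N3)2]

Cation [Mn…]: ligand charges -2, Mn(III) ⇒ ion charge 1+.
Anion [Al…]: ligand charges -4, Al(III) ⇒ ion charge 1−.
One 1+ cation balances one 1− anion.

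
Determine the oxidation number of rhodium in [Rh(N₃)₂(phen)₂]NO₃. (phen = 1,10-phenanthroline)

+3

1 nitrate outside the brackets (-1 each) → the complex ion is 1+.
Ligand charges: 2×N3 = -2; 2×phen neutral; sum -2.
Rh + (-2) = 1+ ⇒ Rh is +3.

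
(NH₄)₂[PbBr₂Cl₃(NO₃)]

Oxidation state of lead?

2 ammonium outside the brackets (+1 each) → the complex ion is 2−.
Ligand charges: 1×NO3 = -1; 3×Cl = -3; 2×Br = -2; sum -6.
Pb + (-6) = 2− ⇒ Pb is +4.

+4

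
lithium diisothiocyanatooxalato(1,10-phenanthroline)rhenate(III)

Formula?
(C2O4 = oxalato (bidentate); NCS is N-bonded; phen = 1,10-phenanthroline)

Li[Re(C2O4)(NCS)2(phen)]

Ligands: 1 oxalato (C2O4, -2), 2 isothiocyanato (NCS, -1), 1 1,10-phenanthroline (phen, neutral). Ligand charge sum = -4.
With Re in oxidation state +3, the complex ion is [Re...]^1−.
Charge balance with lithium (+1) requires 1 complex ion per 1 lithium.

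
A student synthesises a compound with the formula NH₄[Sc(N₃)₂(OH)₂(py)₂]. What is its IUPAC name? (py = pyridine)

ammonium diazidodihydroxobis(pyridine)scandate(III)

The 1 ammonium counter-ion carries a total charge of +1, so each complex ion is 1−.
Ligand charges: 2×pyridine (neutral), 2×hydroxo (-1 each), 2×azido (-1 each); total -4. So Sc + (-4) = 1−, giving Sc = +3.
Ligands are named alphabetically: azido before hydroxo before pyridine.
The complex ion is anionic, so scandium takes the -ate form scandate(III).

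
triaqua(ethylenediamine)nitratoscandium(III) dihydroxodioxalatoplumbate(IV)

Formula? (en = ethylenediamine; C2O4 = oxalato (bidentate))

[Sc(en)(H2O)3(NO3)][Pb(C2O4)2(OH)2]

Cation [Sc…]: ligand charges -1, Sc(III) ⇒ ion charge 2+.
Anion [Pb…]: ligand charges -6, Pb(IV) ⇒ ion charge 2−.
One 2+ cation balances one 2− anion.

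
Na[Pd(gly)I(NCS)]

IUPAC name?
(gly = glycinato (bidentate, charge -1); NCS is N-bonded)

sodium (glycinato)iodoisothiocyanatopalladate(II)

The 1 sodium counter-ion carries a total charge of +1, so each complex ion is 1−.
Ligand charges: 1×glycinato (-1 each), 1×isothiocyanato (-1 each), 1×iodo (-1 each); total -3. So Pd + (-3) = 1−, giving Pd = +2.
The complex ion is anionic, so palladium takes the -ate form palladate(II).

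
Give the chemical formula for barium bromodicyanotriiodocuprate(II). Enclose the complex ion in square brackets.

Ligands: 2 cyano (CN, -1), 3 iodo (I, -1), 1 bromo (Br, -1). Ligand charge sum = -6.
With Cu in oxidation state +2, the complex ion is [Cu...]^4−.
Charge balance with barium (+2) requires 1 complex ion per 2 barium.

Ba2[CuBr(CN)2I3]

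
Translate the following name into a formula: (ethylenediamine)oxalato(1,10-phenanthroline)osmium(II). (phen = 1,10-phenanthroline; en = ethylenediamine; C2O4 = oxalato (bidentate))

[Os(C2O4)(en)(phen)]

Ligands: 1 1,10-phenanthroline (phen, neutral), 1 ethylenediamine (en, neutral), 1 oxalato (C2O4, -2). Ligand charge sum = -2.
With Os in oxidation state +2, the complex ion is [Os...].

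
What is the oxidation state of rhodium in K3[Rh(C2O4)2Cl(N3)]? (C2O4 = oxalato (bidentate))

3 potassium outside the brackets (+1 each) → the complex ion is 3−.
Ligand charges: 1×Cl = -1; 2×C2O4 = -4; 1×N3 = -1; sum -6.
Rh + (-6) = 3− ⇒ Rh is +3.

+3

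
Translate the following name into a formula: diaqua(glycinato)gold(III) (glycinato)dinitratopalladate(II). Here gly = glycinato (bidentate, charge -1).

Cation [Au…]: ligand charges -1, Au(III) ⇒ ion charge 2+.
Anion [Pd…]: ligand charges -3, Pd(II) ⇒ ion charge 1−.

[Au(gly)(H2O)2][Pd(gly)(NO3)2]2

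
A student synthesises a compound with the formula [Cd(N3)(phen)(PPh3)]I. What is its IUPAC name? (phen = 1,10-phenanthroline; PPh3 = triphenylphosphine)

The 1 iodide counter-ion carries a total charge of -1, so each complex ion is 1+.
Ligand charges: 1×azido (-1 each), 1×1,10-phenanthroline (neutral), 1×triphenylphosphine (neutral); total -1. So Cd + (-1) = 1+, giving Cd = +2.
Ligands are named alphabetically: azido before phenanthroline before triphenylphosphine.

azido(1,10-phenanthroline)(triphenylphosphine)cadmium(II) iodide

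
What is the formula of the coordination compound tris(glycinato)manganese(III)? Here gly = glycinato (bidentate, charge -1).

Ligands: 3 glycinato (gly, -1). Ligand charge sum = -3.
With Mn in oxidation state +3, the complex ion is [Mn...].

[Mn(gly)3]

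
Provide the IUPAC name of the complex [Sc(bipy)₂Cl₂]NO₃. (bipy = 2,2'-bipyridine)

The 1 nitrate counter-ion carries a total charge of -1, so each complex ion is 1+.
Ligand charges: 2×2,2'-bipyridine (neutral), 2×chloro (-1 each); total -2. So Sc + (-2) = 1+, giving Sc = +3.
Ligands are named alphabetically: bipyridine before chloro.

bis(2,2'-bipyridine)dichloroscandium(III) nitrate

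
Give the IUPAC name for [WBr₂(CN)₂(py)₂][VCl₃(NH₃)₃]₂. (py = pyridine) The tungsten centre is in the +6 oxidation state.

W is given as +6; the cation's ligand charges sum to -4, so the complex cation is 2+.
With 2 anions per cation, each anion must be 2/2 = 1−.
Anion: ligand charges sum to -3; for the ion to be 1−, V = +2.

dibromodicyanobis(pyridine)tungsten(VI) triamminetrichlorovanadate(II)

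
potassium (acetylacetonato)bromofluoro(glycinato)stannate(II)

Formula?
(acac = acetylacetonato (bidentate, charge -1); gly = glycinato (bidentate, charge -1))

Ligands: 1 acetylacetonato (acac, -1), 1 glycinato (gly, -1), 1 fluoro (F, -1), 1 bromo (Br, -1). Ligand charge sum = -4.
Charge balance with potassium (+1) requires 1 complex ion per 2 potassium.

K2[Sn(acac)BrF(gly)]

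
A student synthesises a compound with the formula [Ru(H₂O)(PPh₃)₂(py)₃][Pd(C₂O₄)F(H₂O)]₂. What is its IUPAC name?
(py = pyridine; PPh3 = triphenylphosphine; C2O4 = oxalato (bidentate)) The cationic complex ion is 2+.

aquatris(pyridine)bis(triphenylphosphine)ruthenium(II) aquafluorooxalatopalladate(II)

The complex cation is given as 2+; its ligand charges sum to 0, so Ru = +2.
With 2 anions per cation, each anion must be 2/2 = 1−.
Anion: ligand charges sum to -3; for the ion to be 1−, Pd = +2.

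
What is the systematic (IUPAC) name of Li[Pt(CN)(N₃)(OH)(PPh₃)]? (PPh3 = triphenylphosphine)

lithium azidocyanohydroxo(triphenylphosphine)platinate(II)

The 1 lithium counter-ion carries a total charge of +1, so each complex ion is 1−.
Ligand charges: 1×triphenylphosphine (neutral), 1×hydroxo (-1 each), 1×azido (-1 each), 1×cyano (-1 each); total -3. So Pt + (-3) = 1−, giving Pt = +2.
Ligands are named alphabetically: azido before cyano before hydroxo before triphenylphosphine.
The complex ion is anionic, so platinum takes the -ate form platinate(II).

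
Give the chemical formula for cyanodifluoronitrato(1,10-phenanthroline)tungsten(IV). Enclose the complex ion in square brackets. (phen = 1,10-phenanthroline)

[W(CN)F2(NO3)(phen)]

Ligands: 1 nitrato (NO3, -1), 1 cyano (CN, -1), 1 1,10-phenanthroline (phen, neutral), 2 fluoro (F, -1). Ligand charge sum = -4.
With W in oxidation state +4, the complex ion is [W...].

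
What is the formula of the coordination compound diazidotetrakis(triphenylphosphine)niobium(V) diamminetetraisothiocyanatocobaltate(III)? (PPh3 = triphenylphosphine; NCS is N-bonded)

[Nb(N3)2(PPh3)4][Co(NCS)4(NH3)2]3

Cation [Nb…]: ligand charges -2, Nb(V) ⇒ ion charge 3+.
Anion [Co…]: ligand charges -4, Co(III) ⇒ ion charge 1−.
One 3+ cation requires 3 of the 1− anion.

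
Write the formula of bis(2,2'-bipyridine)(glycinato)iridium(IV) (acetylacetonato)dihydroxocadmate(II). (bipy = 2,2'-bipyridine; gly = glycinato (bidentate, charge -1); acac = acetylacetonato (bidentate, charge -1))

[Ir(bipy)2(gly)][Cd(acac)(OH)2]3

Cation [Ir…]: ligand charges -1, Ir(IV) ⇒ ion charge 3+.
Anion [Cd…]: ligand charges -3, Cd(II) ⇒ ion charge 1−.
One 3+ cation requires 3 of the 1− anion.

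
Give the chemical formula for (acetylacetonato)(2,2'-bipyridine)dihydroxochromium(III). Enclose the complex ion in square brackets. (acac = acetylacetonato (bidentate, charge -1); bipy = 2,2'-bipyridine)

[Cr(acac)(bipy)(OH)2]

Ligands: 1 acetylacetonato (acac, -1), 1 2,2'-bipyridine (bipy, neutral), 2 hydroxo (OH, -1). Ligand charge sum = -3.
With Cr in oxidation state +3, the complex ion is [Cr...].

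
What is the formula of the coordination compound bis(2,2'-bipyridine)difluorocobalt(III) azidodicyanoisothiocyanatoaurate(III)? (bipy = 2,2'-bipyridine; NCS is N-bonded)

[Co(bipy)2F2][Au(CN)2(N3)(NCS)]

Cation [Co…]: ligand charges -2, Co(III) ⇒ ion charge 1+.
Anion [Au…]: ligand charges -4, Au(III) ⇒ ion charge 1−.
One 1+ cation balances one 1− anion.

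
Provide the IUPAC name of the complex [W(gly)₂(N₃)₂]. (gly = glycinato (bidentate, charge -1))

diazidobis(glycinato)tungsten(IV)

There is no counter-ion, so the complex is neutral overall.
Ligand charges: 2×glycinato (-1 each), 2×azido (-1 each); total -4. So W + (-4) = 0, giving W = +4.
Ligands are named alphabetically: azido before glycinato.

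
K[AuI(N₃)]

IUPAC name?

potassium azidoiodoaurate(I)

The 1 potassium counter-ion carries a total charge of +1, so each complex ion is 1−.
Ligand charges: 1×azido (-1 each), 1×iodo (-1 each); total -2. So Au + (-2) = 1−, giving Au = +1.
Ligands are named alphabetically: azido before iodo.
The complex ion is anionic, so gold takes the -ate form aurate(I).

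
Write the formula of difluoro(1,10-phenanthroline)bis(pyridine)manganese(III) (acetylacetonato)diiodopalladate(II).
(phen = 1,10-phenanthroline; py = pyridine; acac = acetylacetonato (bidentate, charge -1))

[MnF2(phen)(py)2][Pd(acac)I2]

Cation [Mn…]: ligand charges -2, Mn(III) ⇒ ion charge 1+.
Anion [Pd…]: ligand charges -3, Pd(II) ⇒ ion charge 1−.
One 1+ cation balances one 1− anion.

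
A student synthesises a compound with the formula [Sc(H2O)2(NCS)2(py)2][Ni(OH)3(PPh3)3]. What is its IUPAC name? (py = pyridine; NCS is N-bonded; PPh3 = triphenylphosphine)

Scandium is always +3 in its complexes; the cation's ligand charges sum to -2, so the complex cation is 1+.
A 1:1 salt means the anion carries the equal and opposite charge, 1−.
Anion: ligand charges sum to -3; for the ion to be 1−, Ni = +2.

diaquadiisothiocyanatobis(pyridine)scandium(III) trihydroxotris(triphenylphosphine)nickelate(II)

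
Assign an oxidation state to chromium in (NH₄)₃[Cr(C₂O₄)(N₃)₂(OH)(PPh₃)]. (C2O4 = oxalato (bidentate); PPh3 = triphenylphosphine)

+2

3 ammonium outside the brackets (+1 each) → the complex ion is 3−.
Ligand charges: 1×C2O4 = -2; 1×PPh3 neutral; 1×OH = -1; 2×N3 = -2; sum -5.
Cr + (-5) = 3− ⇒ Cr is +2.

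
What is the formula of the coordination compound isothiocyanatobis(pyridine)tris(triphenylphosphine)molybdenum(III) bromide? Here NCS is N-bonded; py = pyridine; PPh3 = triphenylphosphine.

[Mo(NCS)(PPh3)3(py)2]Br2

Ligands: 1 isothiocyanato (NCS, -1), 2 pyridine (py, neutral), 3 triphenylphosphine (PPh3, neutral). Ligand charge sum = -1.
With Mo in oxidation state +3, the complex ion is [Mo...]^2+.
Charge balance with bromide (-1) requires 1 complex ion per 2 bromide.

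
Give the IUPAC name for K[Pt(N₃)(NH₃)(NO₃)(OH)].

potassium ammineazidohydroxonitratoplatinate(II)

The 1 potassium counter-ion carries a total charge of +1, so each complex ion is 1−.
Ligand charges: 1×hydroxo (-1 each), 1×ammine (neutral), 1×azido (-1 each), 1×nitrato (-1 each); total -3. So Pt + (-3) = 1−, giving Pt = +2.
Ligands are named alphabetically: ammine before azido before hydroxo before nitrato.
The complex ion is anionic, so platinum takes the -ate form platinate(II).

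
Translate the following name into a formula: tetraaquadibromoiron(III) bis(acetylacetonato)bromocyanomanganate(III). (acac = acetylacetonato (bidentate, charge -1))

Cation [Fe…]: ligand charges -2, Fe(III) ⇒ ion charge 1+.
Anion [Mn…]: ligand charges -4, Mn(III) ⇒ ion charge 1−.
One 1+ cation balances one 1− anion.

[FeBr2(H2O)4][Mn(acac)2Br(CN)]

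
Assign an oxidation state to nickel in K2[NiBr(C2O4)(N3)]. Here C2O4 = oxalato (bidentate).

2 potassium outside the brackets (+1 each) → the complex ion is 2−.
Ligand charges: 1×C2O4 = -2; 1×Br = -1; 1×N3 = -1; sum -4.
Ni + (-4) = 2− ⇒ Ni is +2.

+2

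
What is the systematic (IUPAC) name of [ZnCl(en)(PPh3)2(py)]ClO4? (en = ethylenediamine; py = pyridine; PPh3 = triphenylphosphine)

chloro(ethylenediamine)(pyridine)bis(triphenylphosphine)zinc(II) perchlorate

The 1 perchlorate counter-ion carries a total charge of -1, so each complex ion is 1+.
Ligand charges: 1×ethylenediamine (neutral), 1×pyridine (neutral), 1×chloro (-1 each), 2×triphenylphosphine (neutral); total -1. So Zn + (-1) = 1+, giving Zn = +2.
Ligands are named alphabetically: chloro before ethylenediamine before pyridine before triphenylphosphine.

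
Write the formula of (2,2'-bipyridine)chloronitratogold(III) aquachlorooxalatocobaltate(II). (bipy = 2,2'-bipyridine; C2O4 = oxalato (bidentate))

[Au(bipy)Cl(NO3)][Co(C2O4)Cl(H2O)]

Cation [Au…]: ligand charges -2, Au(III) ⇒ ion charge 1+.
Anion [Co…]: ligand charges -3, Co(II) ⇒ ion charge 1−.
One 1+ cation balances one 1− anion.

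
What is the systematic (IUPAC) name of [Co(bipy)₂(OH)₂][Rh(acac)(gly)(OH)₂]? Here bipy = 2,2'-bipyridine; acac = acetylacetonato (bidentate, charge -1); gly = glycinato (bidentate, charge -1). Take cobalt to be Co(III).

bis(2,2'-bipyridine)dihydroxocobalt(III) (acetylacetonato)(glycinato)dihydroxorhodate(III)

Both ions are complex: the cation is named first with the plain metal name, the anion second with the -ate form; each ion's ligands are alphabetised independently.
Co is given as +3; the cation's ligand charges sum to -2, so the complex cation is 1+.
A 1:1 salt means the anion carries the equal and opposite charge, 1−.
Anion: ligand charges sum to -4; for the ion to be 1−, Rh = +3.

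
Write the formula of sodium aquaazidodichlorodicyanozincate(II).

Ligands: 2 chloro (Cl, -1), 1 azido (N3, -1), 2 cyano (CN, -1), 1 aqua (H2O, neutral). Ligand charge sum = -5.
Charge balance with sodium (+1) requires 1 complex ion per 3 sodium.

Na3[ZnCl2(CN)2(H2O)(N3)]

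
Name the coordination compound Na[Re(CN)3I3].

sodium tricyanotriiodorhenate(V)

The 1 sodium counter-ion carries a total charge of +1, so each complex ion is 1−.
Ligand charges: 3×cyano (-1 each), 3×iodo (-1 each); total -6. So Re + (-6) = 1−, giving Re = +5.
The complex ion is anionic, so rhenium takes the -ate form rhenate(V).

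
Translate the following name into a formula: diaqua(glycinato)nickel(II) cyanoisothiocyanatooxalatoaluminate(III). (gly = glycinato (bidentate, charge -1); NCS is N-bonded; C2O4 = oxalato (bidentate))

Cation [Ni…]: ligand charges -1, Ni(II) ⇒ ion charge 1+.
Anion [Al…]: ligand charges -4, Al(III) ⇒ ion charge 1−.
One 1+ cation balances one 1− anion.

[Ni(gly)(H2O)2][Al(C2O4)(CN)(NCS)]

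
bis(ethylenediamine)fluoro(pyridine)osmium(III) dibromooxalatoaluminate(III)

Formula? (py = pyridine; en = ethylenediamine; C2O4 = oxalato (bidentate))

Cation [Os…]: ligand charges -1, Os(III) ⇒ ion charge 2+.
Anion [Al…]: ligand charges -4, Al(III) ⇒ ion charge 1−.

[Os(en)2F(py)][AlBr2(C2O4)]2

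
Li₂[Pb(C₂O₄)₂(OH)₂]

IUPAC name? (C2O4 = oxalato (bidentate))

The 2 lithium counter-ions carry a total charge of +2, so each complex ion is 2−.
Ligand charges: 2×oxalato (-2 each), 2×hydroxo (-1 each); total -6. So Pb + (-6) = 2−, giving Pb = +4.
The complex ion is anionic, so lead takes the -ate form plumbate(IV).

lithium dihydroxodioxalatoplumbate(IV)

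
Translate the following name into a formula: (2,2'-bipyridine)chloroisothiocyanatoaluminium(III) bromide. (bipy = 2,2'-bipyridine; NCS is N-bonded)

Ligands: 1 2,2'-bipyridine (bipy, neutral), 1 chloro (Cl, -1), 1 isothiocyanato (NCS, -1). Ligand charge sum = -2.
With Al in oxidation state +3, the complex ion is [Al...]^1+.
Charge balance with bromide (-1) requires 1 complex ion per 1 bromide.

[Al(bipy)Cl(NCS)]Br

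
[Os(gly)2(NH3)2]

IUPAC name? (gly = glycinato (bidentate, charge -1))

diamminebis(glycinato)osmium(II)

There is no counter-ion, so the complex is neutral overall.
Ligand charges: 2×ammine (neutral), 2×glycinato (-1 each); total -2. So Os + (-2) = 0, giving Os = +2.
Ligands are named alphabetically: ammine before glycinato.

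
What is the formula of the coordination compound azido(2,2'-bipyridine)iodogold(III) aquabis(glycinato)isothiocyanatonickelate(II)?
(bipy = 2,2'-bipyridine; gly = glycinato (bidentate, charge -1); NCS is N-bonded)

[Au(bipy)I(N3)][Ni(gly)2(H2O)(NCS)]

Cation [Au…]: ligand charges -2, Au(III) ⇒ ion charge 1+.
Anion [Ni…]: ligand charges -3, Ni(II) ⇒ ion charge 1−.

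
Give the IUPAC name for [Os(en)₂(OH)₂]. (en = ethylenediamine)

There is no counter-ion, so the complex is neutral overall.
Ligand charges: 2×ethylenediamine (neutral), 2×hydroxo (-1 each); total -2. So Os + (-2) = 0, giving Os = +2.
Ligands are named alphabetically: ethylenediamine before hydroxo.

bis(ethylenediamine)dihydroxoosmium(II)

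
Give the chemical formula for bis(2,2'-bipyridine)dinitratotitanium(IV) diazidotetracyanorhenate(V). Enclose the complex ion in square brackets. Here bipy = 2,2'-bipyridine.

[Ti(bipy)2(NO3)2][Re(CN)4(N3)2]2

Cation [Ti…]: ligand charges -2, Ti(IV) ⇒ ion charge 2+.
Anion [Re…]: ligand charges -6, Re(V) ⇒ ion charge 1−.
One 2+ cation requires 2 of the 1− anion.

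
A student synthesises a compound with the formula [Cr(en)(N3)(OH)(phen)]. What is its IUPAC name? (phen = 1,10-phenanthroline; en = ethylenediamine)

azido(ethylenediamine)hydroxo(1,10-phenanthroline)chromium(II)

There is no counter-ion, so the complex is neutral overall.
Ligand charges: 1×1,10-phenanthroline (neutral), 1×hydroxo (-1 each), 1×azido (-1 each), 1×ethylenediamine (neutral); total -2. So Cr + (-2) = 0, giving Cr = +2.
Ligands are named alphabetically: azido before ethylenediamine before hydroxo before phenanthroline.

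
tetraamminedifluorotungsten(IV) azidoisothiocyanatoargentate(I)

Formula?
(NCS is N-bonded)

Cation [W…]: ligand charges -2, W(IV) ⇒ ion charge 2+.
Anion [Ag…]: ligand charges -2, Ag(I) ⇒ ion charge 1−.
One 2+ cation requires 2 of the 1− anion.

[WF2(NH3)4][Ag(N3)(NCS)]2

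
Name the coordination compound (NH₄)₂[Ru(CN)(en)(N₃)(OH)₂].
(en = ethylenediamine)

The 2 ammonium counter-ions carry a total charge of +2, so each complex ion is 2−.
Ligand charges: 1×ethylenediamine (neutral), 1×cyano (-1 each), 2×hydroxo (-1 each), 1×azido (-1 each); total -4. So Ru + (-4) = 2−, giving Ru = +2.
Ligands are named alphabetically: azido before cyano before ethylenediamine before hydroxo.
The complex ion is anionic, so ruthenium takes the -ate form ruthenate(II).

ammonium azidocyano(ethylenediamine)dihydroxoruthenate(II)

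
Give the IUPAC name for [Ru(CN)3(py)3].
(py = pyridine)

There is no counter-ion, so the complex is neutral overall.
Ligand charges: 3×pyridine (neutral), 3×cyano (-1 each); total -3. So Ru + (-3) = 0, giving Ru = +3.
Ligands are named alphabetically: cyano before pyridine.

tricyanotris(pyridine)ruthenium(III)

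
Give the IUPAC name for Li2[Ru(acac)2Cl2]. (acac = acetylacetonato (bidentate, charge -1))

The 2 lithium counter-ions carry a total charge of +2, so each complex ion is 2−.
Ligand charges: 2×acetylacetonato (-1 each), 2×chloro (-1 each); total -4. So Ru + (-4) = 2−, giving Ru = +2.
Ligands are named alphabetically: acetylacetonato before chloro.
The complex ion is anionic, so ruthenium takes the -ate form ruthenate(II).

lithium bis(acetylacetonato)dichlororuthenate(II)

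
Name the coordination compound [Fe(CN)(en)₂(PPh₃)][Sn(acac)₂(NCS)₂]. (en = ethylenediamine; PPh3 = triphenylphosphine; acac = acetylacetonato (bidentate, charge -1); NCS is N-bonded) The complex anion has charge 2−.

cyanobis(ethylenediamine)(triphenylphosphine)iron(III) bis(acetylacetonato)diisothiocyanatostannate(II)

The complex anion is given as 2−; its ligand charges sum to -4, so Sn = +2.
A 1:1 salt means the cation carries the equal and opposite charge, 2+.
Cation: ligand charges sum to -1; for the ion to be 2+, Fe = +3.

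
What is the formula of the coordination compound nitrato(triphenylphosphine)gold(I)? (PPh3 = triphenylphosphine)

Ligands: 1 nitrato (NO3, -1), 1 triphenylphosphine (PPh3, neutral). Ligand charge sum = -1.
With Au in oxidation state +1, the complex ion is [Au...].

[Au(NO3)(PPh3)]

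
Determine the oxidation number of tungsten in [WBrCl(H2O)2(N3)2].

No counter-ion: the bracketed complex is neutral.
Ligand charges: 2×H2O neutral; 1×Cl = -1; 2×N3 = -2; 1×Br = -1; sum -4.
W + (-4) = 0 ⇒ W is +4.

+4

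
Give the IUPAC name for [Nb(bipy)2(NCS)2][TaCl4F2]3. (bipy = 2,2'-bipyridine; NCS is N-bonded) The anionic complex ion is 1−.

bis(2,2'-bipyridine)diisothiocyanatoniobium(V) tetrachlorodifluorotantalate(V)

Both ions are complex: the cation is named first with the plain metal name, the anion second with the -ate form; each ion's ligands are alphabetised independently.
The complex anion is given as 1−; its ligand charges sum to -6, so Ta = +5.
With 3 anions per cation, the cation must be 3×1 = 3+.
Cation: ligand charges sum to -2; for the ion to be 3+, Nb = +5.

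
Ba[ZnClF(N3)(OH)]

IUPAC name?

barium azidochlorofluorohydroxozincate(II)

The 1 barium counter-ion carries a total charge of +2, so each complex ion is 2−.
Ligand charges: 1×chloro (-1 each), 1×hydroxo (-1 each), 1×fluoro (-1 each), 1×azido (-1 each); total -4. So Zn + (-4) = 2−, giving Zn = +2.
Ligands are named alphabetically: azido before chloro before fluoro before hydroxo.
The complex ion is anionic, so zinc takes the -ate form zincate(II).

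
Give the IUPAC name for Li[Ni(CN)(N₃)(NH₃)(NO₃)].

lithium ammineazidocyanonitratonickelate(II)

The 1 lithium counter-ion carries a total charge of +1, so each complex ion is 1−.
Ligand charges: 1×azido (-1 each), 1×cyano (-1 each), 1×nitrato (-1 each), 1×ammine (neutral); total -3. So Ni + (-3) = 1−, giving Ni = +2.
The complex ion is anionic, so nickel takes the -ate form nickelate(II).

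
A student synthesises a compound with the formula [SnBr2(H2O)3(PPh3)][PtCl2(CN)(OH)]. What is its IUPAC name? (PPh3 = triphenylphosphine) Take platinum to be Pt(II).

Both ions are complex: the cation is named first with the plain metal name, the anion second with the -ate form; each ion's ligands are alphabetised independently.
Pt is given as +2; the anion's ligand charges sum to -4, so the complex anion is 2−.
A 1:1 salt means the cation carries the equal and opposite charge, 2+.
Cation: ligand charges sum to -2; for the ion to be 2+, Sn = +4.

triaquadibromo(triphenylphosphine)tin(IV) dichlorocyanohydroxoplatinate(II)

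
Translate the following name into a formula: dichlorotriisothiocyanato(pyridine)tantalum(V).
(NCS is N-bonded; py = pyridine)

[TaCl2(NCS)3(py)]

Ligands: 3 isothiocyanato (NCS, -1), 2 chloro (Cl, -1), 1 pyridine (py, neutral). Ligand charge sum = -5.
With Ta in oxidation state +5, the complex ion is [Ta...].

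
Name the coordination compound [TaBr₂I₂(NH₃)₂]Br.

diamminedibromodiiodotantalum(V) bromide

The 1 bromide counter-ion carries a total charge of -1, so each complex ion is 1+.
Ligand charges: 2×iodo (-1 each), 2×ammine (neutral), 2×bromo (-1 each); total -4. So Ta + (-4) = 1+, giving Ta = +5.
Ligands are named alphabetically: ammine before bromo before iodo.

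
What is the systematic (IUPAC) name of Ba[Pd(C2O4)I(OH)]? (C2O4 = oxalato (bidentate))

The 1 barium counter-ion carries a total charge of +2, so each complex ion is 2−.
Ligand charges: 1×hydroxo (-1 each), 1×iodo (-1 each), 1×oxalato (-2 each); total -4. So Pd + (-4) = 2−, giving Pd = +2.
Ligands are named alphabetically: hydroxo before iodo before oxalato.
The complex ion is anionic, so palladium takes the -ate form palladate(II).

barium hydroxoiodooxalatopalladate(II)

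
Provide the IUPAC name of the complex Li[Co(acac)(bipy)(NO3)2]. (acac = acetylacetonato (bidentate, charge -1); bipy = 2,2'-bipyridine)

The 1 lithium counter-ion carries a total charge of +1, so each complex ion is 1−.
Ligand charges: 1×acetylacetonato (-1 each), 1×2,2'-bipyridine (neutral), 2×nitrato (-1 each); total -3. So Co + (-3) = 1−, giving Co = +2.
The complex ion is anionic, so cobalt takes the -ate form cobaltate(II).

lithium (acetylacetonato)(2,2'-bipyridine)dinitratocobaltate(II)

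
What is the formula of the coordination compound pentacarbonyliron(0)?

[Fe(CO)5]

Ligands: 5 carbonyl (CO, neutral). Ligand charge sum = 0.
With Fe in oxidation state 0, the complex ion is [Fe...].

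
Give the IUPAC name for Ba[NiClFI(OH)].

barium chlorofluorohydroxoiodonickelate(II)

The 1 barium counter-ion carries a total charge of +2, so each complex ion is 2−.
Ligand charges: 1×hydroxo (-1 each), 1×iodo (-1 each), 1×chloro (-1 each), 1×fluoro (-1 each); total -4. So Ni + (-4) = 2−, giving Ni = +2.
The complex ion is anionic, so nickel takes the -ate form nickelate(II).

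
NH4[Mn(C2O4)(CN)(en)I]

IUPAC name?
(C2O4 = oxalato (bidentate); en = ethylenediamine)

The 1 ammonium counter-ion carries a total charge of +1, so each complex ion is 1−.
Ligand charges: 1×iodo (-1 each), 1×oxalato (-2 each), 1×cyano (-1 each), 1×ethylenediamine (neutral); total -4. So Mn + (-4) = 1−, giving Mn = +3.
Ligands are named alphabetically: cyano before ethylenediamine before iodo before oxalato.
The complex ion is anionic, so manganese takes the -ate form manganate(III).

ammonium cyano(ethylenediamine)iodooxalatomanganate(III)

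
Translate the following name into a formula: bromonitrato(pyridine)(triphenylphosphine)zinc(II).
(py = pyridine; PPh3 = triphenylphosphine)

[ZnBr(NO3)(PPh3)(py)]

Ligands: 1 pyridine (py, neutral), 1 nitrato (NO3, -1), 1 triphenylphosphine (PPh3, neutral), 1 bromo (Br, -1). Ligand charge sum = -2.
With Zn in oxidation state +2, the complex ion is [Zn...].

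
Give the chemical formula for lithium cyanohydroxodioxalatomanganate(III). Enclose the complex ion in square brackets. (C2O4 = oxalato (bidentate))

Li3[Mn(C2O4)2(CN)(OH)]

Ligands: 1 cyano (CN, -1), 2 oxalato (C2O4, -2), 1 hydroxo (OH, -1). Ligand charge sum = -6.
With Mn in oxidation state +3, the complex ion is [Mn...]^3−.
Charge balance with lithium (+1) requires 1 complex ion per 3 lithium.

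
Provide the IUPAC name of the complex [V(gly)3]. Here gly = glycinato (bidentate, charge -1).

tris(glycinato)vanadium(III)

There is no counter-ion, so the complex is neutral overall.
Ligand charges: 3×glycinato (-1 each); total -3. So V + (-3) = 0, giving V = +3.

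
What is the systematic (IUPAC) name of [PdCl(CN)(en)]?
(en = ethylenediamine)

chlorocyano(ethylenediamine)palladium(II)

There is no counter-ion, so the complex is neutral overall.
Ligand charges: 1×cyano (-1 each), 1×ethylenediamine (neutral), 1×chloro (-1 each); total -2. So Pd + (-2) = 0, giving Pd = +2.
Ligands are named alphabetically: chloro before cyano before ethylenediamine.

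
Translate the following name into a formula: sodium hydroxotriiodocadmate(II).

Ligands: 1 hydroxo (OH, -1), 3 iodo (I, -1). Ligand charge sum = -4.
With Cd in oxidation state +2, the complex ion is [Cd...]^2−.
Charge balance with sodium (+1) requires 1 complex ion per 2 sodium.

Na2[CdI3(OH)]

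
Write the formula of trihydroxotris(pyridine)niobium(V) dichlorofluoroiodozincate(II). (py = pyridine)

[Nb(OH)3(py)3][ZnCl2FI]

Cation [Nb…]: ligand charges -3, Nb(V) ⇒ ion charge 2+.
Anion [Zn…]: ligand charges -4, Zn(II) ⇒ ion charge 2−.
One 2+ cation balances one 2− anion.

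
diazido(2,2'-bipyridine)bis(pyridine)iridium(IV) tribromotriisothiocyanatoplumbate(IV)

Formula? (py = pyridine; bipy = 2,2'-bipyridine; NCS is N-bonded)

[Ir(bipy)(N3)2(py)2][PbBr3(NCS)3]

Cation [Ir…]: ligand charges -2, Ir(IV) ⇒ ion charge 2+.
Anion [Pb…]: ligand charges -6, Pb(IV) ⇒ ion charge 2−.
One 2+ cation balances one 2− anion.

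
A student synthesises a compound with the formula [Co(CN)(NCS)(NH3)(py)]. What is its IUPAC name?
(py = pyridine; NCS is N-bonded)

amminecyanoisothiocyanato(pyridine)cobalt(II)

There is no counter-ion, so the complex is neutral overall.
Ligand charges: 1×pyridine (neutral), 1×cyano (-1 each), 1×isothiocyanato (-1 each), 1×ammine (neutral); total -2. So Co + (-2) = 0, giving Co = +2.
Ligands are named alphabetically: ammine before cyano before isothiocyanato before pyridine.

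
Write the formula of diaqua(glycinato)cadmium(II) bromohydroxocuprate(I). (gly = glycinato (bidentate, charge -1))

Cation [Cd…]: ligand charges -1, Cd(II) ⇒ ion charge 1+.
Anion [Cu…]: ligand charges -2, Cu(I) ⇒ ion charge 1−.
One 1+ cation balances one 1− anion.

[Cd(gly)(H2O)2][CuBr(OH)]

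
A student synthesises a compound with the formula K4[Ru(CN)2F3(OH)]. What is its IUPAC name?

potassium dicyanotrifluorohydroxoruthenate(II)

The 4 potassium counter-ions carry a total charge of +4, so each complex ion is 4−.
Ligand charges: 1×hydroxo (-1 each), 2×cyano (-1 each), 3×fluoro (-1 each); total -6. So Ru + (-6) = 4−, giving Ru = +2.
The complex ion is anionic, so ruthenium takes the -ate form ruthenate(II).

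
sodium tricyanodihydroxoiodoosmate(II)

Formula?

Na4[Os(CN)3I(OH)2]

Ligands: 3 cyano (CN, -1), 1 iodo (I, -1), 2 hydroxo (OH, -1). Ligand charge sum = -6.
With Os in oxidation state +2, the complex ion is [Os...]^4−.
Charge balance with sodium (+1) requires 1 complex ion per 4 sodium.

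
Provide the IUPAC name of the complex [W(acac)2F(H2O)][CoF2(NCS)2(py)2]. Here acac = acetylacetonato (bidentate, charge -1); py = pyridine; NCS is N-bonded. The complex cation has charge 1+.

bis(acetylacetonato)aquafluorotungsten(IV) difluorodiisothiocyanatobis(pyridine)cobaltate(III)

Both ions are complex: the cation is named first with the plain metal name, the anion second with the -ate form; each ion's ligands are alphabetised independently.
The complex cation is given as 1+; its ligand charges sum to -3, so W = +4.
A 1:1 salt means the anion carries the equal and opposite charge, 1−.
Anion: ligand charges sum to -4; for the ion to be 1−, Co = +3.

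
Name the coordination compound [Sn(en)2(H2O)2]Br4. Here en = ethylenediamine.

diaquabis(ethylenediamine)tin(IV) bromide

The 4 bromide counter-ions carry a total charge of -4, so each complex ion is 4+.
Ligand charges: 2×ethylenediamine (neutral), 2×aqua (neutral); total 0. So Sn + (0) = 4+, giving Sn = +4.
Ligands are named alphabetically: aqua before ethylenediamine.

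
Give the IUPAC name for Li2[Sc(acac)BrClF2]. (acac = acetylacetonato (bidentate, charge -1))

The 2 lithium counter-ions carry a total charge of +2, so each complex ion is 2−.
Ligand charges: 1×chloro (-1 each), 1×bromo (-1 each), 1×acetylacetonato (-1 each), 2×fluoro (-1 each); total -5. So Sc + (-5) = 2−, giving Sc = +3.
The complex ion is anionic, so scandium takes the -ate form scandate(III).

lithium (acetylacetonato)bromochlorodifluoroscandate(III)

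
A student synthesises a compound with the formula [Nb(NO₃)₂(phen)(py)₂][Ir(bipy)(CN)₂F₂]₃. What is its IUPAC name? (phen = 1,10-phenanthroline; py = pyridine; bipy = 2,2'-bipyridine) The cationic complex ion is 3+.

dinitrato(1,10-phenanthroline)bis(pyridine)niobium(V) (2,2'-bipyridine)dicyanodifluoroiridate(III)

Both ions are complex: the cation is named first with the plain metal name, the anion second with the -ate form; each ion's ligands are alphabetised independently.
The complex cation is given as 3+; its ligand charges sum to -2, so Nb = +5.
With 3 anions per cation, each anion must be 3/3 = 1−.
Anion: ligand charges sum to -4; for the ion to be 1−, Ir = +3.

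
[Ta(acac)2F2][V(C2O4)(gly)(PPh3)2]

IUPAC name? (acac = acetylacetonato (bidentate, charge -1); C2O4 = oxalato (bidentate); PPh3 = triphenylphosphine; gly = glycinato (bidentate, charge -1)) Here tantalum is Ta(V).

Both ions are complex: the cation is named first with the plain metal name, the anion second with the -ate form; each ion's ligands are alphabetised independently.
Ta is given as +5; the cation's ligand charges sum to -4, so the complex cation is 1+.
A 1:1 salt means the anion carries the equal and opposite charge, 1−.
Anion: ligand charges sum to -3; for the ion to be 1−, V = +2.

bis(acetylacetonato)difluorotantalum(V) (glycinato)oxalatobis(triphenylphosphine)vanadate(II)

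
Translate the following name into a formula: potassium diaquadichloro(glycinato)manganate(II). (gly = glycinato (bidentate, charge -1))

Ligands: 2 chloro (Cl, -1), 1 glycinato (gly, -1), 2 aqua (H2O, neutral). Ligand charge sum = -3.
With Mn in oxidation state +2, the complex ion is [Mn...]^1−.
Charge balance with potassium (+1) requires 1 complex ion per 1 potassium.

K[MnCl2(gly)(H2O)2]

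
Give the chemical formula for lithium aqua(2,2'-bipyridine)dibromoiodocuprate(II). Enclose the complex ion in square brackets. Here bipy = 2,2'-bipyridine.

Li[Cu(bipy)Br2(H2O)I]

Ligands: 1 2,2'-bipyridine (bipy, neutral), 1 iodo (I, -1), 2 bromo (Br, -1), 1 aqua (H2O, neutral). Ligand charge sum = -3.
With Cu in oxidation state +2, the complex ion is [Cu...]^1−.
Charge balance with lithium (+1) requires 1 complex ion per 1 lithium.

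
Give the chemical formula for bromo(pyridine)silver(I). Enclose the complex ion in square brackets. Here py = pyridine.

[AgBr(py)]

Ligands: 1 pyridine (py, neutral), 1 bromo (Br, -1). Ligand charge sum = -1.
With Ag in oxidation state +1, the complex ion is [Ag...].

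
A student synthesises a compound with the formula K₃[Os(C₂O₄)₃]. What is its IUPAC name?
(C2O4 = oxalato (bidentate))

The 3 potassium counter-ions carry a total charge of +3, so each complex ion is 3−.
Ligand charges: 3×oxalato (-2 each); total -6. So Os + (-6) = 3−, giving Os = +3.
The complex ion is anionic, so osmium takes the -ate form osmate(III).

potassium trioxalatoosmate(III)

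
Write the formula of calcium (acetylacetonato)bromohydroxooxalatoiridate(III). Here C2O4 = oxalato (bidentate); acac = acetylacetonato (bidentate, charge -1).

Ligands: 1 hydroxo (OH, -1), 1 oxalato (C2O4, -2), 1 bromo (Br, -1), 1 acetylacetonato (acac, -1). Ligand charge sum = -5.
With Ir in oxidation state +3, the complex ion is [Ir...]^2−.
Charge balance with calcium (+2) requires 1 complex ion per 1 calcium.

Ca[Ir(acac)Br(C2O4)(OH)]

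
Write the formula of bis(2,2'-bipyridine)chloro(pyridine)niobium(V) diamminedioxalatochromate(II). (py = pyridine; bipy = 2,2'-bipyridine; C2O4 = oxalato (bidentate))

Cation [Nb…]: ligand charges -1, Nb(V) ⇒ ion charge 4+.
Anion [Cr…]: ligand charges -4, Cr(II) ⇒ ion charge 2−.

[Nb(bipy)2Cl(py)][Cr(C2O4)2(NH3)2]2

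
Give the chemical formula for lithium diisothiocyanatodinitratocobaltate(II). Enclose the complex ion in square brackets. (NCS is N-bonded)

Li2[Co(NCS)2(NO3)2]

Ligands: 2 isothiocyanato (NCS, -1), 2 nitrato (NO3, -1). Ligand charge sum = -4.
With Co in oxidation state +2, the complex ion is [Co...]^2−.
Charge balance with lithium (+1) requires 1 complex ion per 2 lithium.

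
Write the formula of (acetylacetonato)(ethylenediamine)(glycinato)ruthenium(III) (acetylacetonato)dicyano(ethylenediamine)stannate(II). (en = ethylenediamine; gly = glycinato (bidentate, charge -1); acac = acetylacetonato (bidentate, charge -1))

Cation [Ru…]: ligand charges -2, Ru(III) ⇒ ion charge 1+.
Anion [Sn…]: ligand charges -3, Sn(II) ⇒ ion charge 1−.

[Ru(acac)(en)(gly)][Sn(acac)(CN)2(en)]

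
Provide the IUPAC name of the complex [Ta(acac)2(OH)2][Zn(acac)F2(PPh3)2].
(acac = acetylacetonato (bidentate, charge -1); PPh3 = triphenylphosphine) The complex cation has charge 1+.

The complex cation is given as 1+; its ligand charges sum to -4, so Ta = +5.
A 1:1 salt means the anion carries the equal and opposite charge, 1−.
Anion: ligand charges sum to -3; for the ion to be 1−, Zn = +2.

bis(acetylacetonato)dihydroxotantalum(V) (acetylacetonato)difluorobis(triphenylphosphine)zincate(II)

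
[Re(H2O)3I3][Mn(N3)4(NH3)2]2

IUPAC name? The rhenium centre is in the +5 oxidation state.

triaquatriiodorhenium(V) diamminetetraazidomanganate(III)

Re is given as +5; the cation's ligand charges sum to -3, so the complex cation is 2+.
With 2 anions per cation, each anion must be 2/2 = 1−.
Anion: ligand charges sum to -4; for the ion to be 1−, Mn = +3.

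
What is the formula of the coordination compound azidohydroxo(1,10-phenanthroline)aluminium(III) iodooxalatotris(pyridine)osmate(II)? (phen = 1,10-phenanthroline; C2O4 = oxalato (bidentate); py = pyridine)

[Al(N3)(OH)(phen)][Os(C2O4)I(py)3]

Cation [Al…]: ligand charges -2, Al(III) ⇒ ion charge 1+.
Anion [Os…]: ligand charges -3, Os(II) ⇒ ion charge 1−.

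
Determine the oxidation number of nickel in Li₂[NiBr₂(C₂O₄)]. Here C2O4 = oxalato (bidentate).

+2

2 lithium outside the brackets (+1 each) → the complex ion is 2−.
Ligand charges: 1×C2O4 = -2; 2×Br = -2; sum -4.
Ni + (-4) = 2− ⇒ Ni is +2.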